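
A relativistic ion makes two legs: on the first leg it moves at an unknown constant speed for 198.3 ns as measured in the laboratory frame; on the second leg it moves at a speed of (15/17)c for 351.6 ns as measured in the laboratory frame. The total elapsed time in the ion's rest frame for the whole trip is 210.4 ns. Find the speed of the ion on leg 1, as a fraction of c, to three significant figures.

β = 0.974

Leg 1: speed unknown; τ_1 = 198.3/γ_1.
Leg 2: γ = 1/√(1 − (15/17)²) = 17/8 = 2.125; τ_2 = 351.6/2.125 = 165.5 ns.
Total proper time: τ_1 + 165.5 = 210.4, so τ_1 = 210.4 − 165.5 = 44.94 ns.
γ_1 = 198.3/44.94 = 4.412; β = √(1 − 1/γ²) = √0.9486.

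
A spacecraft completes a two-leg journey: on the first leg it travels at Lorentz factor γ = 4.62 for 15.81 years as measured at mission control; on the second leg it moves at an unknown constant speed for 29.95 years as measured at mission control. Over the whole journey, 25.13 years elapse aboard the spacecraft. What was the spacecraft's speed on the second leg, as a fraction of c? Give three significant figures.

Leg 1: γ = 4.62; τ_1 = 15.81/4.620 = 3.422 years.
Leg 2: speed unknown; τ_2 = 29.95/γ_2.
Total proper time: 3.422 + τ_2 = 25.13, so τ_2 = 25.13 − 3.422 = 21.71 years.
γ_2 = 29.95/21.71 = 1.380; β = √(1 − 1/γ²) = √0.4747.

β = 0.689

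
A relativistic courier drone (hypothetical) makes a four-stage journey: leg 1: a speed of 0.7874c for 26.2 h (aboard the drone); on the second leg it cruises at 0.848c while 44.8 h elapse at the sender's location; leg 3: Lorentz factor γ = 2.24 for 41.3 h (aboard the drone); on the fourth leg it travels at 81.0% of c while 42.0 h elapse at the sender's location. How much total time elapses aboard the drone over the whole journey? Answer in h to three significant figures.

Leg 1: 26.2 h is already measured aboard the drone.
Leg 2: γ = 1/√(1 − 0.848²) = 1/√0.2809 = 1.887; τ_2 = 44.8/1.887 = 23.74 h.
Leg 3: 41.3 h is already measured aboard the drone.
Leg 4: β = 0.810; γ = 1/√(1 − 0.810²) = 1/√0.3439 = 1.705; τ_4 = 42.0/1.705 = 24.63 h.
Total: 26.20 + 23.74 + 41.30 + 24.63 h.

τ = 116 h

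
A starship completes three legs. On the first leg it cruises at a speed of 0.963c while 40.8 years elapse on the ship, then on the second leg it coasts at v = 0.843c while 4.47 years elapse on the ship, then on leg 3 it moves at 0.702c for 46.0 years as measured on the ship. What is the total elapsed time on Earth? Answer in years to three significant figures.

Leg 1: γ = 1/√(1 − 0.963²) = 1/√0.07263 = 3.711; Δt_1 = 3.711 × 40.8 = 151.4 years.
Leg 2: γ = 1/√(1 − 0.843²) = 1/√0.2894 = 1.859; Δt_2 = 1.859 × 4.47 = 8.310 years.
Leg 3: γ = 1/√(1 − 0.702²) = 1/√0.5072 = 1.404; Δt_3 = 1.404 × 46.0 = 64.59 years.
Total: 151.4 + 8.310 + 64.59 years.

Δt = 224 years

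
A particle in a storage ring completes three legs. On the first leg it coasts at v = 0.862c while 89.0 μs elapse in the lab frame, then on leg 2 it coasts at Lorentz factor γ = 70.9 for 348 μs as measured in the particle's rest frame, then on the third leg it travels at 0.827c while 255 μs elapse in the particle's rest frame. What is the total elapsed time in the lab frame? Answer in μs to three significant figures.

Leg 1: 89.0 μs is already measured in the lab frame.
Leg 2: γ = 70.9; Δt_2 = 70.90 × 348 = 2.467×10⁴ μs.
Leg 3: γ = 1/√(1 − 0.827²) = 1/√0.3161 = 1.779; Δt_3 = 1.779 × 255 = 453.6 μs.
Total: 89.00 + 2.467×10⁴ + 453.6 μs.

Δt = 2.52×10⁴ μs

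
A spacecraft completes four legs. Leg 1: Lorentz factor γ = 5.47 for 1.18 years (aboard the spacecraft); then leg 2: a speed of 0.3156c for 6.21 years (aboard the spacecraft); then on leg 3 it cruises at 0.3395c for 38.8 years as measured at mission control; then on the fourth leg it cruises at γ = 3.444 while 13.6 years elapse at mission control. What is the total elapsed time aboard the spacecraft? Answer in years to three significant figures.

τ = 47.8 years

Leg 1: 1.18 years is already measured aboard the spacecraft.
Leg 2: 6.21 years is already measured aboard the spacecraft.
Leg 3: γ = 1/√(1 − 0.3395²) = 1/√0.8847 = 1.063; τ_3 = 38.8/1.063 = 36.50 years.
Leg 4: γ = 3.444; τ_4 = 13.6/3.444 = 3.949 years.
Total: 1.180 + 6.210 + 36.50 + 3.949 years.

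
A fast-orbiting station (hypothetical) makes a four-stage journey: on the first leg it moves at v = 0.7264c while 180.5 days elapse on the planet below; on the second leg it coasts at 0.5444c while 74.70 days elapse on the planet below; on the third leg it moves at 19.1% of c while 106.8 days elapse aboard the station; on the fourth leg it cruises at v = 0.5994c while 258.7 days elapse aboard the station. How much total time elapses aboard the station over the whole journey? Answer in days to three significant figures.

τ = 552 days

Leg 1: γ = 1/√(1 − 0.7264²) = 1/√0.4723 = 1.455; τ_1 = 180.5/1.455 = 124.1 days.
Leg 2: γ = 1/√(1 − 0.5444²) = 1/√0.7036 = 1.192; τ_2 = 74.70/1.192 = 62.66 days.
Leg 3: 106.8 days is already measured aboard the station.
Leg 4: 258.7 days is already measured aboard the station.
Total: 124.1 + 62.66 + 106.8 + 258.7 days.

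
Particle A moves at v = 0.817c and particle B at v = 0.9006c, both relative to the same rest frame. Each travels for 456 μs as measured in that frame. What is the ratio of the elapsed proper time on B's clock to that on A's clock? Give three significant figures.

τ_B/τ_A = 0.754

A: γ = 1/√(1 − 0.817²) = 1/√0.3325 = 1.734. B: γ = 1/√(1 − 0.9006²) = 1/√0.1889 = 2.301.
τ_A/τ_B = γ_B/γ_A = 2.301/1.734 = 1.327, so τ_B/τ_A = 0.7538.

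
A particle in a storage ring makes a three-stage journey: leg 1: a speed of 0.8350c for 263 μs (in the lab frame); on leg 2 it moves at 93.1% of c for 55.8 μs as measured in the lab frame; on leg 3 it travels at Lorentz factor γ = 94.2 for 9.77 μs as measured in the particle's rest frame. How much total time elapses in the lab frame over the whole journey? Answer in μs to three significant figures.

Δt = 1240 μs

Leg 1: 263 μs is already measured in the lab frame.
Leg 2: 55.8 μs is already measured in the lab frame.
Leg 3: γ = 94.2; Δt_3 = 94.20 × 9.77 = 920.3 μs.
Total: 263.0 + 55.80 + 920.3 μs.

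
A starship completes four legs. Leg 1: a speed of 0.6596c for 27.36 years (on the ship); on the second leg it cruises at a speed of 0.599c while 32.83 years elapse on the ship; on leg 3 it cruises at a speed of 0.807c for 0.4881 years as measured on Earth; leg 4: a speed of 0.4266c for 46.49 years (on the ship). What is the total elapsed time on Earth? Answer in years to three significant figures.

Δt = 129 years

Leg 1: γ = 1/√(1 − 0.6596²) = 1/√0.5649 = 1.330; Δt_1 = 1.330 × 27.36 = 36.40 years.
Leg 2: γ = 1/√(1 − 0.599²) = 1/√0.6412 = 1.249; Δt_2 = 1.249 × 32.83 = 41.00 years.
Leg 3: 0.4881 years is already measured on Earth.
Leg 4: γ = 1/√(1 − 0.4266²) = 1/√0.8180 = 1.106; Δt_4 = 1.106 × 46.49 = 51.40 years.
Total: 36.40 + 41.00 + 0.4881 + 51.40 years.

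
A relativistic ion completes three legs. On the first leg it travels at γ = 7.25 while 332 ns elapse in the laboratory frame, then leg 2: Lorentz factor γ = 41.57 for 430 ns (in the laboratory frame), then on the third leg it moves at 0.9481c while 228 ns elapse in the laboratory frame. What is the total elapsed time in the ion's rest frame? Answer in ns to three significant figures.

Leg 1: γ = 7.25; τ_1 = 332/7.250 = 45.79 ns.
Leg 2: γ = 41.57; τ_2 = 430/41.57 = 10.34 ns.
Leg 3: γ = 1/√(1 − 0.9481²) = 1/√0.1011 = 3.145; τ_3 = 228/3.145 = 72.50 ns.
Total: 45.79 + 10.34 + 72.50 ns.

τ = 129 ns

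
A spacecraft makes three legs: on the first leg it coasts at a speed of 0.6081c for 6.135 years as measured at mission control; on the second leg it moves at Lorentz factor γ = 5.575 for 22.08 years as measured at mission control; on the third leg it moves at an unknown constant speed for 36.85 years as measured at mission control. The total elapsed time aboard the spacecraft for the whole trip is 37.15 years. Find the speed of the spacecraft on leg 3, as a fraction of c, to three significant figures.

Leg 1: γ = 1/√(1 − 0.6081²) = 1/√0.6302 = 1.260; τ_1 = 6.135/1.260 = 4.870 years.
Leg 2: γ = 5.575; τ_2 = 22.08/5.575 = 3.961 years.
Leg 3: speed unknown; τ_3 = 36.85/γ_3.
Total proper time: 4.870 + 3.961 + τ_3 = 37.15, so τ_3 = 37.15 − 8.831 = 28.32 years.
γ_3 = 36.85/28.32 = 1.301; β = √(1 − 1/γ²) = √0.4094.

β = 0.640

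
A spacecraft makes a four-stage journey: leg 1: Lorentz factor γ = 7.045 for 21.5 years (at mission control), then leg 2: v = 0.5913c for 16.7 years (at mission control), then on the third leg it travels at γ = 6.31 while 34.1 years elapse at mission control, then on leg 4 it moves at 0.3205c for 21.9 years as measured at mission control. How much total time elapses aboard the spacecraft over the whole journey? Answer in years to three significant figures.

τ = 42.7 years

Leg 1: γ = 7.045; τ_1 = 21.5/7.045 = 3.052 years.
Leg 2: γ = 1/√(1 − 0.5913²) = 1/√0.6504 = 1.240; τ_2 = 16.7/1.240 = 13.47 years.
Leg 3: γ = 6.31; τ_3 = 34.1/6.310 = 5.404 years.
Leg 4: γ = 1/√(1 − 0.3205²) = 1/√0.8973 = 1.056; τ_4 = 21.9/1.056 = 20.74 years.
Total: 3.052 + 13.47 + 5.404 + 20.74 years.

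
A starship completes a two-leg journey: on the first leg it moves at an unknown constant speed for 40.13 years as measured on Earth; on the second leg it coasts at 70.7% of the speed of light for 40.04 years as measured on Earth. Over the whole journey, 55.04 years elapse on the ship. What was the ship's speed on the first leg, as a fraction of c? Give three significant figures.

Leg 1: speed unknown; τ_1 = 40.13/γ_1.
Leg 2: β = 0.707; γ = 1/√(1 − 0.707²) = 1/√0.5002 = 1.414; τ_2 = 40.04/1.414 = 28.32 years.
Total proper time: τ_1 + 28.32 = 55.04, so τ_1 = 55.04 − 28.32 = 26.72 years.
γ_1 = 40.13/26.72 = 1.502; β = √(1 − 1/γ²) = √0.5566.

β = 0.746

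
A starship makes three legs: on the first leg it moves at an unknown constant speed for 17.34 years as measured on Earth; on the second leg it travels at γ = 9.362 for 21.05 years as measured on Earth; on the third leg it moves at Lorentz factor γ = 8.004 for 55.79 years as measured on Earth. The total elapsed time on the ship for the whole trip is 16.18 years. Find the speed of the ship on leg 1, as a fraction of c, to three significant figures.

β = 0.916

Leg 1: speed unknown; τ_1 = 17.34/γ_1.
Leg 2: γ = 9.362; τ_2 = 21.05/9.362 = 2.248 years.
Leg 3: γ = 8.004; τ_3 = 55.79/8.004 = 6.970 years.
Total proper time: τ_1 + 2.248 + 6.970 = 16.18, so τ_1 = 16.18 − 9.219 = 6.961 years.
γ_1 = 17.34/6.961 = 2.491; β = √(1 − 1/γ²) = √0.8388.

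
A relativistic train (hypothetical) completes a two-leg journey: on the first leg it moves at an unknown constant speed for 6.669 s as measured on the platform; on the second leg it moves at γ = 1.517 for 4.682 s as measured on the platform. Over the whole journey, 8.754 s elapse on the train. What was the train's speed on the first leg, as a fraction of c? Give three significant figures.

Leg 1: speed unknown; τ_1 = 6.669/γ_1.
Leg 2: γ = 1.517; τ_2 = 4.682/1.517 = 3.086 s.
Total proper time: τ_1 + 3.086 = 8.754, so τ_1 = 8.754 − 3.086 = 5.668 s.
γ_1 = 6.669/5.668 = 1.177; β = √(1 − 1/γ²) = √0.2778.

β = 0.527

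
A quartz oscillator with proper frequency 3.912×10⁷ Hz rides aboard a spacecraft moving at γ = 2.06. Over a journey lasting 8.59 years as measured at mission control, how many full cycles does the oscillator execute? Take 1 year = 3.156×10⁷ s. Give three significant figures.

N = 5.15×10¹⁵

γ = 2.06
The oscillator's own cycle count is N = f × τ where τ is the proper time aboard the spacecraft. τ = Δt/γ = 8.59/2.060 = 4.170 years = 1.316×10⁸ s.
N = 3.912×10⁷ × 1.316×10⁸ = 5.148×10¹⁵.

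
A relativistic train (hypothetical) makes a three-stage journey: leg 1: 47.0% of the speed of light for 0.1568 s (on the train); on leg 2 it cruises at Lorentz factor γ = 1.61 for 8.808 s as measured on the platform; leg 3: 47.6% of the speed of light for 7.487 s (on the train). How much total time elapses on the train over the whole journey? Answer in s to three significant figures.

τ = 13.1 s

Leg 1: 0.1568 s is already measured on the train.
Leg 2: γ = 1.61; τ_2 = 8.808/1.610 = 5.471 s.
Leg 3: 7.487 s is already measured on the train.
Total: 0.1568 + 5.471 + 7.487 s.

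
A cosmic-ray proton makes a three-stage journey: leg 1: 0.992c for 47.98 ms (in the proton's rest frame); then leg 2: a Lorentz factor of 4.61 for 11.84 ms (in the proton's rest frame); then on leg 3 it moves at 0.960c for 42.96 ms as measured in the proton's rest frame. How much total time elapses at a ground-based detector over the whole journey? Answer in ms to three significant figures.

Leg 1: γ = 1/√(1 − 0.992²) = 1/√0.01594 = 7.922; Δt_1 = 7.922 × 47.98 = 380.1 ms.
Leg 2: γ = 4.61; Δt_2 = 4.610 × 11.84 = 54.58 ms.
Leg 3: γ = 1/√(1 − 0.960²) = 25/7 ≈ 3.571; Δt_3 = 3.571 × 42.96 = 153.4 ms.
Total: 380.1 + 54.58 + 153.4 ms.

Δt = 588 ms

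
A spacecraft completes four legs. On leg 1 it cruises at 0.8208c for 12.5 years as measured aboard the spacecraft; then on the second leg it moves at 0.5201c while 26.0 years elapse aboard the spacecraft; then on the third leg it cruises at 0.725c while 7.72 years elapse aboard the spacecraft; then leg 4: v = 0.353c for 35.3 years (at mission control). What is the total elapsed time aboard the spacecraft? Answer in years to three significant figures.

Leg 1: 12.5 years is already measured aboard the spacecraft.
Leg 2: 26.0 years is already measured aboard the spacecraft.
Leg 3: 7.72 years is already measured aboard the spacecraft.
Leg 4: γ = 1/√(1 − 0.353²) = 1/√0.8754 = 1.069; τ_4 = 35.3/1.069 = 33.03 years.
Total: 12.50 + 26.00 + 7.720 + 33.03 years.

τ = 79.2 years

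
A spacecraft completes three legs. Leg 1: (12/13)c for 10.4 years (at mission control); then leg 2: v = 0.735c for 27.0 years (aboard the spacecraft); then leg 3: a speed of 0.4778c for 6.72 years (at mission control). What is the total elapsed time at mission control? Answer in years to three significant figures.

Δt = 56.9 years

Leg 1: 10.4 years is already measured at mission control.
Leg 2: γ = 1/√(1 − 0.735²) = 1/√0.4598 = 1.475; Δt_2 = 1.475 × 27.0 = 39.82 years.
Leg 3: 6.72 years is already measured at mission control.
Total: 10.40 + 39.82 + 6.720 years.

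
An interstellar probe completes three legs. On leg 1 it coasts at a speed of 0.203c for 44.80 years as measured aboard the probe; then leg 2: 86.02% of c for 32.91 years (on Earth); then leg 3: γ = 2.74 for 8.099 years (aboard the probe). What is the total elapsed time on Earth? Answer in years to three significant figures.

Leg 1: γ = 1/√(1 − 0.203²) = 1/√0.9588 = 1.021; Δt_1 = 1.021 × 44.80 = 45.75 years.
Leg 2: 32.91 years is already measured on Earth.
Leg 3: γ = 2.74; Δt_3 = 2.740 × 8.099 = 22.19 years.
Total: 45.75 + 32.91 + 22.19 years.

Δt = 101 years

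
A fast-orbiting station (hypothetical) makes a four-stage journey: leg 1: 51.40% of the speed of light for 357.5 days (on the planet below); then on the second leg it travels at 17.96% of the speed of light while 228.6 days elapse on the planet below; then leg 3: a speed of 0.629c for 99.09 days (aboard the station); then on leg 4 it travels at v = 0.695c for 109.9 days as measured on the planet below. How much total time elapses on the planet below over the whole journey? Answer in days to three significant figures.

Leg 1: 357.5 days is already measured on the planet below.
Leg 2: 228.6 days is already measured on the planet below.
Leg 3: γ = 1/√(1 − 0.629²) = 1/√0.6044 = 1.286; Δt_3 = 1.286 × 99.09 = 127.5 days.
Leg 4: 109.9 days is already measured on the planet below.
Total: 357.5 + 228.6 + 127.5 + 109.9 days.

Δt = 823 days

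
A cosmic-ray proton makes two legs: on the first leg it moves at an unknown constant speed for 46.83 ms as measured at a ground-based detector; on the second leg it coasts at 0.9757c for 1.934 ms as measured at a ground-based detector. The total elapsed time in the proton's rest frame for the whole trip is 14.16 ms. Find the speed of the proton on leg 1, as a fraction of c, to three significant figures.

Leg 1: speed unknown; τ_1 = 46.83/γ_1.
Leg 2: γ = 1/√(1 − 0.9757²) = 1/√0.04801 = 4.564; τ_2 = 1.934/4.564 = 0.4238 ms.
Total proper time: τ_1 + 0.4238 = 14.16, so τ_1 = 14.16 − 0.4238 = 13.74 ms.
γ_1 = 46.83/13.74 = 3.409; β = √(1 − 1/γ²) = √0.9140.

β = 0.956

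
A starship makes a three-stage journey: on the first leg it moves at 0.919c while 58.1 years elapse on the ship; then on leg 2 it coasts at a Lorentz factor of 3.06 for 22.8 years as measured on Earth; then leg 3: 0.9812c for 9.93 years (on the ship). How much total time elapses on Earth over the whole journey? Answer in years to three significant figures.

Leg 1: γ = 1/√(1 − 0.919²) = 1/√0.1554 = 2.536; Δt_1 = 2.536 × 58.1 = 147.4 years.
Leg 2: 22.8 years is already measured on Earth.
Leg 3: γ = 1/√(1 − 0.9812²) = 1/√0.03725 = 5.182; Δt_3 = 5.182 × 9.93 = 51.45 years.
Total: 147.4 + 22.80 + 51.45 years.

Δt = 222 years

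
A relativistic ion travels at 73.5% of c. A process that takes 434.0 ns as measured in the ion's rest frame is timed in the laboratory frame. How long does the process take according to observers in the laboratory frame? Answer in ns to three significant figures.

Δt = 640 ns

β = 0.735; γ = 1/√(1 − 0.735²) = 1/√0.4598 = 1.475
The interval measured in the ion's rest frame is the proper time (both events occur at the same place in that frame); the lab-frame interval is Δt = γτ = 1.475 × 434.0 ns.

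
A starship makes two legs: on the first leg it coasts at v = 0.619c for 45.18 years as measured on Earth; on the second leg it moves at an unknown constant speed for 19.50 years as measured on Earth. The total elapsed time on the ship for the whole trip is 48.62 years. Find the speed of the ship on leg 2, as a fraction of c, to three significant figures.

Leg 1: γ = 1/√(1 − 0.619²) = 1/√0.6168 = 1.273; τ_1 = 45.18/1.273 = 35.48 years.
Leg 2: speed unknown; τ_2 = 19.50/γ_2.
Total proper time: 35.48 + τ_2 = 48.62, so τ_2 = 48.62 − 35.48 = 13.14 years.
γ_2 = 19.50/13.14 = 1.484; β = √(1 − 1/γ²) = √0.5462.

β = 0.739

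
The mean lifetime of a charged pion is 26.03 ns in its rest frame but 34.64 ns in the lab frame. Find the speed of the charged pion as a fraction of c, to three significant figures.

v = 0.660c

γ = Δt/τ₀ = 34.64/26.03 = 1.331
β = √(1 − 1/γ²) = √(1 − 0.5647) = √0.4353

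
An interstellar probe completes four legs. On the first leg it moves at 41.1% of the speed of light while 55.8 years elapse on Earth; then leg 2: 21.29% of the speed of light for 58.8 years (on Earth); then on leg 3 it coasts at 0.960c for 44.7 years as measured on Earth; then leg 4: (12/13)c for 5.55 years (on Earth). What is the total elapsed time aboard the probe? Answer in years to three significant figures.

τ = 123 years

Leg 1: β = 0.411; γ = 1/√(1 − 0.411²) = 1/√0.8311 = 1.097; τ_1 = 55.8/1.097 = 50.87 years.
Leg 2: β = 0.2129; γ = 1/√(1 − 0.2129²) = 1/√0.9547 = 1.023; τ_2 = 58.8/1.023 = 57.45 years.
Leg 3: γ = 1/√(1 − 0.960²) = 25/7 ≈ 3.571; τ_3 = 44.7/3.571 = 12.52 years.
Leg 4: γ = 1/√(1 − (12/13)²) = 13/5 = 2.600; τ_4 = 5.55/2.600 = 2.135 years.
Total: 50.87 + 57.45 + 12.52 + 2.135 years.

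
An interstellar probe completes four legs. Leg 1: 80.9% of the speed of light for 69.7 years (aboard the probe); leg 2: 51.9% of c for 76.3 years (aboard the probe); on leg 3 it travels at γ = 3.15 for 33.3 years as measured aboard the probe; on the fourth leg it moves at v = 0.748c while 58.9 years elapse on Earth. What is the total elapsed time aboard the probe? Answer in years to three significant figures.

τ = 218 years

Leg 1: 69.7 years is already measured aboard the probe.
Leg 2: 76.3 years is already measured aboard the probe.
Leg 3: 33.3 years is already measured aboard the probe.
Leg 4: γ = 1/√(1 − 0.748²) = 1/√0.4405 = 1.507; τ_4 = 58.9/1.507 = 39.09 years.
Total: 69.70 + 76.30 + 33.30 + 39.09 years.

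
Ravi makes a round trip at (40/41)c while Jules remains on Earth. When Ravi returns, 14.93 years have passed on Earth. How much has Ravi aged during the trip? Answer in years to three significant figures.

γ = 1/√(1 − (40/41)²) = 41/9 ≈ 4.556
Ravi's clock measures proper time along the trip: τ = Δt/γ = 14.93/4.556 years.

τ = 3.28 years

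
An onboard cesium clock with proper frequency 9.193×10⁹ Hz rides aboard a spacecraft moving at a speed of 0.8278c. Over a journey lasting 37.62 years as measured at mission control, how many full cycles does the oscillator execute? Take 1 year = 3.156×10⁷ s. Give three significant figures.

N = 6.12×10¹⁸

γ = 1/√(1 − 0.8278²) = 1/√0.3147 = 1.782
The oscillator's own cycle count is N = f × τ where τ is the proper time aboard the spacecraft. τ = Δt/γ = 37.62/1.782 = 21.11 years = 6.661×10⁸ s.
N = 9.193×10⁹ × 6.661×10⁸ = 6.123×10¹⁸.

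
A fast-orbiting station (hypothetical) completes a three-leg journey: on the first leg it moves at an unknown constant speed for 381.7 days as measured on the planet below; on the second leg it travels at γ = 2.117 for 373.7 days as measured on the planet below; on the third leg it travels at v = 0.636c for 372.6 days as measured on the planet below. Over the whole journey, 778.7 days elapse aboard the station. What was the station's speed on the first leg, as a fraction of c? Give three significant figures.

β = 0.566

Leg 1: speed unknown; τ_1 = 381.7/γ_1.
Leg 2: γ = 2.117; τ_2 = 373.7/2.117 = 176.5 days.
Leg 3: γ = 1/√(1 − 0.636²) = 1/√0.5955 = 1.296; τ_3 = 372.6/1.296 = 287.5 days.
Total proper time: τ_1 + 176.5 + 287.5 = 778.7, so τ_1 = 778.7 − 464.1 = 314.6 days.
γ_1 = 381.7/314.6 = 1.213; β = √(1 − 1/γ²) = √0.3205.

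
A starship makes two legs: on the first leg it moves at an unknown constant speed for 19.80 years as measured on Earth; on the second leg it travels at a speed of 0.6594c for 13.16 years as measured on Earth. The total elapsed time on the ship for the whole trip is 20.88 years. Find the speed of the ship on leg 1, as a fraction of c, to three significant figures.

Leg 1: speed unknown; τ_1 = 19.80/γ_1.
Leg 2: γ = 1/√(1 − 0.6594²) = 1/√0.5652 = 1.330; τ_2 = 13.16/1.330 = 9.894 years.
Total proper time: τ_1 + 9.894 = 20.88, so τ_1 = 20.88 − 9.894 = 10.99 years.
γ_1 = 19.80/10.99 = 1.802; β = √(1 − 1/γ²) = √0.6921.

β = 0.832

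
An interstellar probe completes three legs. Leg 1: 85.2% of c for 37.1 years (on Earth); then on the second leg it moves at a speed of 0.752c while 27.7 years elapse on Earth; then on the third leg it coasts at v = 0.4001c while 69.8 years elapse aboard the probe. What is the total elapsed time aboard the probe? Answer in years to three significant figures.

Leg 1: β = 0.852; γ = 1/√(1 − 0.852²) = 1/√0.2741 = 1.910; τ_1 = 37.1/1.910 = 19.42 years.
Leg 2: γ = 1/√(1 − 0.752²) = 1/√0.4345 = 1.517; τ_2 = 27.7/1.517 = 18.26 years.
Leg 3: 69.8 years is already measured aboard the probe.
Total: 19.42 + 18.26 + 69.80 years.

τ = 107 years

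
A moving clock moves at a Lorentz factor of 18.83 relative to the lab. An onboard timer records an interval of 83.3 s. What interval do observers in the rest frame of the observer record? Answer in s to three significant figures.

Δt = 1570 s

γ = 18.83
The interval measured on the moving clock is the proper time (both events occur at the same place in that frame); the lab-frame interval is Δt = γτ = 18.83 × 83.3 s.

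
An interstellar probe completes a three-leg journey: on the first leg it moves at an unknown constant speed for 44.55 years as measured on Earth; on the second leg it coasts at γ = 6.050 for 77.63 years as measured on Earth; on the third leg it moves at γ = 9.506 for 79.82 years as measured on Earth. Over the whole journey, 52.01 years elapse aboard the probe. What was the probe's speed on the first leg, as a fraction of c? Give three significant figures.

β = 0.723

Leg 1: speed unknown; τ_1 = 44.55/γ_1.
Leg 2: γ = 6.050; τ_2 = 77.63/6.050 = 12.83 years.
Leg 3: γ = 9.506; τ_3 = 79.82/9.506 = 8.397 years.
Total proper time: τ_1 + 12.83 + 8.397 = 52.01, so τ_1 = 52.01 − 21.23 = 30.78 years.
γ_1 = 44.55/30.78 = 1.447; β = √(1 − 1/γ²) = √0.5226.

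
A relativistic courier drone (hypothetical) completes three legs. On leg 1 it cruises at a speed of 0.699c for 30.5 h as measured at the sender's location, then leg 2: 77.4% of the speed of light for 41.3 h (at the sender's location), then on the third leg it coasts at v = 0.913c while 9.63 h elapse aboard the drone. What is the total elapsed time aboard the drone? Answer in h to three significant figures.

Leg 1: γ = 1/√(1 − 0.699²) = 1/√0.5114 = 1.398; τ_1 = 30.5/1.398 = 21.81 h.
Leg 2: β = 0.774; γ = 1/√(1 − 0.774²) = 1/√0.4009 = 1.579; τ_2 = 41.3/1.579 = 26.15 h.
Leg 3: 9.63 h is already measured aboard the drone.
Total: 21.81 + 26.15 + 9.630 h.

τ = 57.6 h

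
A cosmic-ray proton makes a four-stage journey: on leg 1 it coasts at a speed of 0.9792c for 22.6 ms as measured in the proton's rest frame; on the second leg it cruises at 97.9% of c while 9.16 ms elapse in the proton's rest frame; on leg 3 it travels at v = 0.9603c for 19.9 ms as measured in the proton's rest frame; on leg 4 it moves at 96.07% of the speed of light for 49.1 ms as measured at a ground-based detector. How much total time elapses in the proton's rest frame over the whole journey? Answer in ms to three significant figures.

τ = 65.3 ms

Leg 1: 22.6 ms is already measured in the proton's rest frame.
Leg 2: 9.16 ms is already measured in the proton's rest frame.
Leg 3: 19.9 ms is already measured in the proton's rest frame.
Leg 4: β = 0.9607; γ = 1/√(1 − 0.9607²) = 1/√0.07706 = 3.602; τ_4 = 49.1/3.602 = 13.63 ms.
Total: 22.60 + 9.160 + 19.90 + 13.63 ms.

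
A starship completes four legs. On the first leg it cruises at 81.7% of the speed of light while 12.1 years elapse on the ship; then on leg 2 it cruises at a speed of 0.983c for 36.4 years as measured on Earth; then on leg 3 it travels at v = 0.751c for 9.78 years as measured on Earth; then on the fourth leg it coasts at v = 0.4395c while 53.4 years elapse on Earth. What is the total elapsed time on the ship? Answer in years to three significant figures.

Leg 1: 12.1 years is already measured on the ship.
Leg 2: γ = 1/√(1 − 0.983²) = 1/√0.03371 = 5.446; τ_2 = 36.4/5.446 = 6.683 years.
Leg 3: γ = 1/√(1 − 0.751²) = 1/√0.4360 = 1.514; τ_3 = 9.78/1.514 = 6.458 years.
Leg 4: γ = 1/√(1 − 0.4395²) = 1/√0.8068 = 1.113; τ_4 = 53.4/1.113 = 47.97 years.
Total: 12.10 + 6.683 + 6.458 + 47.97 years.

τ = 73.2 years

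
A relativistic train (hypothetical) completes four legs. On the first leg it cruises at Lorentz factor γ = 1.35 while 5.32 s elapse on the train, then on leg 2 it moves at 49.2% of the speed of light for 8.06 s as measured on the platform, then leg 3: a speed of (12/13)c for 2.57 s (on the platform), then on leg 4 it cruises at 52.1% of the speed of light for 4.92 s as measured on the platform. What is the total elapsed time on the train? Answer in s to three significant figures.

τ = 17.5 s

Leg 1: 5.32 s is already measured on the train.
Leg 2: β = 0.492; γ = 1/√(1 − 0.492²) = 1/√0.7579 = 1.149; τ_2 = 8.06/1.149 = 7.017 s.
Leg 3: γ = 1/√(1 − (12/13)²) = 13/5 = 2.600; τ_3 = 2.57/2.600 = 0.9885 s.
Leg 4: β = 0.521; γ = 1/√(1 − 0.521²) = 1/√0.7286 = 1.172; τ_4 = 4.92/1.172 = 4.199 s.
Total: 5.320 + 7.017 + 0.9885 + 4.199 s.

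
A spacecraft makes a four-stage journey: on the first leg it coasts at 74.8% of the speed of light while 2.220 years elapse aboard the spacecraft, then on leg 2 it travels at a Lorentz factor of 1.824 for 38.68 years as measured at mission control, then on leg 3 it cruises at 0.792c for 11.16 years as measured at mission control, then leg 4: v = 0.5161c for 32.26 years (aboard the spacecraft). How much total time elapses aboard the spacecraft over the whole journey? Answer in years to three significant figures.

τ = 62.5 years

Leg 1: 2.220 years is already measured aboard the spacecraft.
Leg 2: γ = 1.824; τ_2 = 38.68/1.824 = 21.21 years.
Leg 3: γ = 1/√(1 − 0.792²) = 1/√0.3727 = 1.638; τ_3 = 11.16/1.638 = 6.813 years.
Leg 4: 32.26 years is already measured aboard the spacecraft.
Total: 2.220 + 21.21 + 6.813 + 32.26 years.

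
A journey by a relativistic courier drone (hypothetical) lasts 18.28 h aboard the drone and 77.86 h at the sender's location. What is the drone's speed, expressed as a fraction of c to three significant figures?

β = 0.972

The proper time is measured aboard the drone (both events occur at the drone's location); Δt is measured at the sender's location. γ = Δt/τ = 77.86/18.28 = 4.259.
β = √(1 − 1/γ²) = √(1 − 0.05512) = √0.9449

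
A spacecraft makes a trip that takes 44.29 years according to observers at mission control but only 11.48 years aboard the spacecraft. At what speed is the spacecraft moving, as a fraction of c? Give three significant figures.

The proper time is measured aboard the spacecraft (both events occur at the spacecraft's location); Δt is measured at mission control. γ = Δt/τ = 44.29/11.48 = 3.858.
β = √(1 − 1/γ²) = √(1 − 0.06719) = √0.9328

v = 0.966c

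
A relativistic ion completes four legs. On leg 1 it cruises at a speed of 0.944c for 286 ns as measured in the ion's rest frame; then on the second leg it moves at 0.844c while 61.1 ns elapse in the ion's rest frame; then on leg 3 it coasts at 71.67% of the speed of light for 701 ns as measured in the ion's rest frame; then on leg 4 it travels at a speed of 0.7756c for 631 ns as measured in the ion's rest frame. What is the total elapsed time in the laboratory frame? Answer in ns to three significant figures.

Δt = 2990 ns

Leg 1: γ = 1/√(1 − 0.944²) = 1/√0.1089 = 3.031; Δt_1 = 3.031 × 286 = 866.8 ns.
Leg 2: γ = 1/√(1 − 0.844²) = 1/√0.2877 = 1.864; Δt_2 = 1.864 × 61.1 = 113.9 ns.
Leg 3: β = 0.7167; γ = 1/√(1 − 0.7167²) = 1/√0.4863 = 1.434; Δt_3 = 1.434 × 701 = 1005 ns.
Leg 4: γ = 1/√(1 − 0.7756²) = 1/√0.3984 = 1.584; Δt_4 = 1.584 × 631 = 999.6 ns.
Total: 866.8 + 113.9 + 1005 + 999.6 ns.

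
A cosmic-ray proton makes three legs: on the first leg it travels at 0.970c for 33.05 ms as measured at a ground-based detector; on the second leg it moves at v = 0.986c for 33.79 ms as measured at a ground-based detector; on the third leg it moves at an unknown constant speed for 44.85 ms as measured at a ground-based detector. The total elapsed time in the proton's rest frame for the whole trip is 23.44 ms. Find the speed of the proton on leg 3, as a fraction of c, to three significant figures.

β = 0.976

Leg 1: γ = 1/√(1 − 0.970²) = 1/√0.05910 = 4.113; τ_1 = 33.05/4.113 = 8.035 ms.
Leg 2: γ = 1/√(1 − 0.986²) = 1/√0.02780 = 5.997; τ_2 = 33.79/5.997 = 5.634 ms.
Leg 3: speed unknown; τ_3 = 44.85/γ_3.
Total proper time: 8.035 + 5.634 + τ_3 = 23.44, so τ_3 = 23.44 − 13.67 = 9.771 ms.
γ_3 = 44.85/9.771 = 4.590; β = √(1 − 1/γ²) = √0.9525.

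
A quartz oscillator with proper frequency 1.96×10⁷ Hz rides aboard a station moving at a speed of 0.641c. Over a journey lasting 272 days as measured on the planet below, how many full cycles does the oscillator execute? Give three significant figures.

N = 3.54×10¹⁴

γ = 1/√(1 − 0.641²) = 1/√0.5891 = 1.303
The oscillator's own cycle count is N = f × τ where τ is the proper time aboard the station. τ = Δt/γ = 272/1.303 = 208.8 days = 1.804×10⁷ s.
N = 1.96×10⁷ × 1.804×10⁷ = 3.535×10¹⁴.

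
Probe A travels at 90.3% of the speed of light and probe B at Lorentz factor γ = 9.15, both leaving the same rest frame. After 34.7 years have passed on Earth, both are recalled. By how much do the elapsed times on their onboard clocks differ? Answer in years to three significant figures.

|τ_A − τ_B| = 11.1 years

A: β = 0.903; γ = 1/√(1 − 0.903²) = 1/√0.1846 = 2.328; τ_A = 34.7/2.328 = 14.91 years.
B: γ = 9.15; τ_B = 34.7/9.150 = 3.792 years.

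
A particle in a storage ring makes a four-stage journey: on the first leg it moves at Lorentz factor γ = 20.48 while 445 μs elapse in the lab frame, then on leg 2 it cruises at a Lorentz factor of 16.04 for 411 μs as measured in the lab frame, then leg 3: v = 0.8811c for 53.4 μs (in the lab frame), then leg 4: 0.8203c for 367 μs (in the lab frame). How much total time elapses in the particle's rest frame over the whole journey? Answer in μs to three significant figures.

Leg 1: γ = 20.48; τ_1 = 445/20.48 = 21.73 μs.
Leg 2: γ = 16.04; τ_2 = 411/16.04 = 25.62 μs.
Leg 3: γ = 1/√(1 − 0.8811²) = 1/√0.2237 = 2.114; τ_3 = 53.4/2.114 = 25.25 μs.
Leg 4: γ = 1/√(1 − 0.8203²) = 1/√0.3271 = 1.748; τ_4 = 367/1.748 = 209.9 μs.
Total: 21.73 + 25.62 + 25.25 + 209.9 μs.

τ = 283 μs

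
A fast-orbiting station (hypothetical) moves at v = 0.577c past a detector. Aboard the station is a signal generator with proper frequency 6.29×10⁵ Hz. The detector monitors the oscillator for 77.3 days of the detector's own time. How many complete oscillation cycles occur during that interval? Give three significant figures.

N = 3.43×10¹²

γ = 1/√(1 − 0.577²) = 1/√0.6671 = 1.224
During 77.3 days of lab time, the oscillator's proper time advances by τ = Δt/γ = 77.3/1.224 = 63.13 days = 5.455×10⁶ s.
N = f × τ = 6.29×10⁵ × 5.455×10⁶ = 3.431×10¹².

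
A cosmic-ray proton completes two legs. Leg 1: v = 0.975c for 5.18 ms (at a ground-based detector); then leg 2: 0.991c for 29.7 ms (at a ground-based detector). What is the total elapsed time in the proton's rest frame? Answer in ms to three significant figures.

τ = 5.13 ms

Leg 1: γ = 1/√(1 − 0.975²) = 1/√0.04938 = 4.500; τ_1 = 5.18/4.500 = 1.151 ms.
Leg 2: γ = 1/√(1 − 0.991²) = 1/√0.01792 = 7.470; τ_2 = 29.7/7.470 = 3.976 ms.
Total: 1.151 + 3.976 ms.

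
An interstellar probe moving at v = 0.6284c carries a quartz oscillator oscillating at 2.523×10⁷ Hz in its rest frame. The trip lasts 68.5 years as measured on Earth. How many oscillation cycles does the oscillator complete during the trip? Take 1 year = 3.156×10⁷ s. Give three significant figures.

γ = 1/√(1 − 0.6284²) = 1/√0.6051 = 1.286
The oscillator's own cycle count is N = f × τ where τ is the proper time aboard the probe. τ = Δt/γ = 68.5/1.286 = 53.29 years = 1.682×10⁹ s.
N = 2.523×10⁷ × 1.682×10⁹ = 4.243×10¹⁶.

N = 4.24×10¹⁶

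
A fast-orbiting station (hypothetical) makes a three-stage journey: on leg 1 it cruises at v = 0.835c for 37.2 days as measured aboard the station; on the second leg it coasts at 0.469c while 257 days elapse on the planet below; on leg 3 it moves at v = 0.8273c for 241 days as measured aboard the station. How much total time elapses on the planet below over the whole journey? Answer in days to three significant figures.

Leg 1: γ = 1/√(1 − 0.835²) = 1/√0.3028 = 1.817; Δt_1 = 1.817 × 37.2 = 67.61 days.
Leg 2: 257 days is already measured on the planet below.
Leg 3: γ = 1/√(1 − 0.8273²) = 1/√0.3156 = 1.780; Δt_3 = 1.780 × 241 = 429.0 days.
Total: 67.61 + 257.0 + 429.0 days.

Δt = 754 days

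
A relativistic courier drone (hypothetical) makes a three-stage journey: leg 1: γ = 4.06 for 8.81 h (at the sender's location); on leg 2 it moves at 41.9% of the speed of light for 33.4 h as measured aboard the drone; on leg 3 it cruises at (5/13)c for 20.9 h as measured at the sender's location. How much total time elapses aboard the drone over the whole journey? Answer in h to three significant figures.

τ = 54.9 h

Leg 1: γ = 4.06; τ_1 = 8.81/4.060 = 2.170 h.
Leg 2: 33.4 h is already measured aboard the drone.
Leg 3: γ = 1/√(1 − (5/13)²) = 13/12 ≈ 1.083; τ_3 = 20.9/1.083 = 19.29 h.
Total: 2.170 + 33.40 + 19.29 h.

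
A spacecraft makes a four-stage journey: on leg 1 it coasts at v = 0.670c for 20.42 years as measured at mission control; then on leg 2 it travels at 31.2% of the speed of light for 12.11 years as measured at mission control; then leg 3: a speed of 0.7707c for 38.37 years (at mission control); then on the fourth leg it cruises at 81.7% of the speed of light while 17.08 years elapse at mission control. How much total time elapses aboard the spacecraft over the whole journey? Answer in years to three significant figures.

Leg 1: γ = 1/√(1 − 0.670²) = 1/√0.5511 = 1.347; τ_1 = 20.42/1.347 = 15.16 years.
Leg 2: β = 0.312; γ = 1/√(1 − 0.312²) = 1/√0.9027 = 1.053; τ_2 = 12.11/1.053 = 11.51 years.
Leg 3: γ = 1/√(1 − 0.7707²) = 1/√0.4060 = 1.569; τ_3 = 38.37/1.569 = 24.45 years.
Leg 4: β = 0.817; γ = 1/√(1 − 0.817²) = 1/√0.3325 = 1.734; τ_4 = 17.08/1.734 = 9.849 years.
Total: 15.16 + 11.51 + 24.45 + 9.849 years.

τ = 61.0 years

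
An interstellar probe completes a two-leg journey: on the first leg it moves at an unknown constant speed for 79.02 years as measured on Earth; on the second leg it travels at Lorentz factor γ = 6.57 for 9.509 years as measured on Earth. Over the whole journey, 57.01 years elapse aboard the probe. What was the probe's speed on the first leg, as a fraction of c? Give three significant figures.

β = 0.711

Leg 1: speed unknown; τ_1 = 79.02/γ_1.
Leg 2: γ = 6.57; τ_2 = 9.509/6.570 = 1.447 years.
Total proper time: τ_1 + 1.447 = 57.01, so τ_1 = 57.01 − 1.447 = 55.56 years.
γ_1 = 79.02/55.56 = 1.422; β = √(1 − 1/γ²) = √0.5056.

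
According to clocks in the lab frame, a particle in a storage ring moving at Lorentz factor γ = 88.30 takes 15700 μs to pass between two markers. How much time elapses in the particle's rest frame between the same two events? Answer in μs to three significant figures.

τ = 178 μs

γ = 88.30
The interval measured in the lab frame is the dilated one; the clock in the particle's rest frame measures the proper time τ = Δt/γ = 15700/88.30 μs.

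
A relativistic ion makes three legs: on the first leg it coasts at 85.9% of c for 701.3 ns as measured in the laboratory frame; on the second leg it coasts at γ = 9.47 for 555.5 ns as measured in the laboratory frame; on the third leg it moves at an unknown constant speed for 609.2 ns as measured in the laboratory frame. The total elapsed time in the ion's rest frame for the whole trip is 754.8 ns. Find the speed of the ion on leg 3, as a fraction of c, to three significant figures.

Leg 1: β = 0.859; γ = 1/√(1 − 0.859²) = 1/√0.2621 = 1.953; τ_1 = 701.3/1.953 = 359.0 ns.
Leg 2: γ = 9.47; τ_2 = 555.5/9.470 = 58.66 ns.
Leg 3: speed unknown; τ_3 = 609.2/γ_3.
Total proper time: 359.0 + 58.66 + τ_3 = 754.8, so τ_3 = 754.8 − 417.7 = 337.1 ns.
γ_3 = 609.2/337.1 = 1.807; β = √(1 − 1/γ²) = √0.6938.

β = 0.833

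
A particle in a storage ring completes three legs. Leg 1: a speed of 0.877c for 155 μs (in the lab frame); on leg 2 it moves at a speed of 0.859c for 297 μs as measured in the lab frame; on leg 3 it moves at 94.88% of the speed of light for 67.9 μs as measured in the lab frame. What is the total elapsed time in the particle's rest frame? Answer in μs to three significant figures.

Leg 1: γ = 1/√(1 − 0.877²) = 1/√0.2309 = 2.081; τ_1 = 155/2.081 = 74.48 μs.
Leg 2: γ = 1/√(1 − 0.859²) = 1/√0.2621 = 1.953; τ_2 = 297/1.953 = 152.1 μs.
Leg 3: β = 0.9488; γ = 1/√(1 − 0.9488²) = 1/√0.09978 = 3.166; τ_3 = 67.9/3.166 = 21.45 μs.
Total: 74.48 + 152.1 + 21.45 μs.

τ = 248 μs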